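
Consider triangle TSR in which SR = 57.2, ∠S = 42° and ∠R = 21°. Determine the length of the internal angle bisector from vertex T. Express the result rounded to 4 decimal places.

The third angle is ∠T = 180° − ∠S − ∠R = 117.00°.
Law of sines: RT = SR·sin S/sin T ≈ 42.956.
Law of sines: TS = SR·sin R/sin T ≈ 23.006.
The bisector from T has length 2·RT·TS·cos(∠T/2)/(RT+TS) ≈ 15.656.

t_T ≈ 15.6563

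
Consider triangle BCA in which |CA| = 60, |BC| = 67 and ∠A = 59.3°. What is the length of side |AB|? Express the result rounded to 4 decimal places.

Law of sines: sin B = |CA|·sin A/|BC| ≈ 0.77002.
Since |BC| ≥ |CA|, only the acute value applies: ∠B ≈ 50.36°.
Then ∠C = 180° − ∠A − ∠B ≈ 70.34°.
Law of sines gives |AB| = |BC|·sin C/sin A ≈ 73.38.

73.3801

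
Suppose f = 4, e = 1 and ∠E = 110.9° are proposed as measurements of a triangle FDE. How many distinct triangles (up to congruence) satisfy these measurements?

f·sin E = 4·sin(110.9°) ≈ 3.737.
Since ∠E is not acute, a triangle exists only if e > f; here e ≤ f, so there is no triangle.

0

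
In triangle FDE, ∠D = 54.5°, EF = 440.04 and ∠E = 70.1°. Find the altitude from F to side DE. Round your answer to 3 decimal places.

The third angle is ∠F = 180° − ∠D − ∠E = 55.40°.
Law of sines: DE = EF·sin F/sin D ≈ 444.92.
Law of sines: FD = EF·sin E/sin D ≈ 508.24.
Area = ½·EF·DE·sin E ≈ 92045.
The altitude from F has length 2·area/DE ≈ 413.76.

h_F ≈ 413.764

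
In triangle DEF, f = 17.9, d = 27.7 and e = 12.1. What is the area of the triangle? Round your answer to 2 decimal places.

area ≈ 78.01

Semiperimeter s = (27.7 + 12.1 + 17.9)/2 = 28.85.
Heron's formula: area = √(28.85·1.15·16.75·10.95) ≈ 78.007.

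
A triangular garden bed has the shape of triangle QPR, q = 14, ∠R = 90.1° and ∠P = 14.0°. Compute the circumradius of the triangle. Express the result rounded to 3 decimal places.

7.217

The third angle is ∠Q = 180° − ∠P − ∠R = 75.90°.
Law of sines: p = q·sin P/sin Q ≈ 3.4921.
Law of sines: r = q·sin R/sin Q ≈ 14.435.
Circumradius = q/(2 sin Q) ≈ 7.2174.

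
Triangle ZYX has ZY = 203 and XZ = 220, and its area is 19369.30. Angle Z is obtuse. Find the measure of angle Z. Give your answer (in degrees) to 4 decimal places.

∠Z ≈ 119.8408°

From area = ½·XZ·ZY·sin Z, we get sin Z = 2·area/(XZ·ZY) ≈ 0.86741.
Taking the obtuse solution, ∠Z ≈ 119.84°.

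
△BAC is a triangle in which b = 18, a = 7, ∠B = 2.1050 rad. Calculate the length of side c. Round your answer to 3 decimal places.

Law of sines: sin A = a·sin B/b ≈ 0.33471.
Since b ≥ a, only the acute value applies: ∠A ≈ 0.3413 rad.
Then ∠C = π − ∠B − ∠A ≈ 0.6953 rad.
Law of sines gives c = b·sin C/sin B ≈ 13.398.

13.398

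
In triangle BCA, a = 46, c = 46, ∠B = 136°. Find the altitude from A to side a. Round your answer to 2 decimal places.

31.95

By the law of cosines, b² = c² + a² − 2·c·a·cos B = 7276.2, so b ≈ 85.301.
Area = ½·c·a·sin B ≈ 734.95.
The altitude from A has length 2·area/a ≈ 31.954.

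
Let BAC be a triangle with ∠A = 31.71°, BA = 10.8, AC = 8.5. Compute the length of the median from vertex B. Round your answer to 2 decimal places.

By the law of cosines, CB² = BA² + AC² − 2·BA·AC·cos A = 32.698, so CB ≈ 5.7182.
Median from B: ½√(2·CB² + 2·BA² − AC²) ≈ 7.5237.

7.52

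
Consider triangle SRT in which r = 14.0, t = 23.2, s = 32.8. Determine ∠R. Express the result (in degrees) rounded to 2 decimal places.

By the law of cosines, cos R = (t² + s² − r²) / (2·t·s) ≈ 0.93177, so ∠R ≈ 21.29°.

∠R ≈ 21.29°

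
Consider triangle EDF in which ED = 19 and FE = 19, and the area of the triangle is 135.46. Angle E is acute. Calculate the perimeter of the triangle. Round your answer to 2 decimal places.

perimeter ≈ 53.65

From area = ½·FE·ED·sin E, we get sin E = 2·area/(FE·ED) ≈ 0.75047.
Taking the acute solution, ∠E ≈ 48.63°.
Law of cosines then gives DF ≈ 15.647.
Perimeter = 15.647 + 19 + 19 = 53.647.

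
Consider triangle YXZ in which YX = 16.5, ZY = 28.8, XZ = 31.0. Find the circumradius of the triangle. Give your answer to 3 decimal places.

By the law of cosines, cos Y = (ZY² + YX² − XZ²) / (2·ZY·YX) ≈ 0.14803, so ∠Y ≈ 81.49°.
Circumradius = XZ/(2 sin Y) ≈ 15.673.

R ≈ 15.673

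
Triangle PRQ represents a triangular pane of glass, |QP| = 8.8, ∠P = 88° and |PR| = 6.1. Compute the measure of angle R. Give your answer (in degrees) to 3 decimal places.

By the law of cosines, |RQ|² = |QP|² + |PR|² − 2·|QP|·|PR|·cos P = 110.9, so |RQ| ≈ 10.531.
Law of cosines again: cos R = (|PR|² + |RQ|² − |QP|²)/(2·|PR|·|RQ|) ≈ 0.55008, so ∠R ≈ 56.63°.

56.628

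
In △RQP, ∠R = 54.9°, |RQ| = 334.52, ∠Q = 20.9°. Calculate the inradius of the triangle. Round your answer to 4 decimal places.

45.5315

The third angle is ∠P = 180° − ∠R − ∠Q = 104.20°.
Law of sines: |QP| = |RQ|·sin R/sin P ≈ 282.31.
Law of sines: |PR| = |RQ|·sin Q/sin P ≈ 123.1.
Area = ½·|RQ|·|QP|·sin Q ≈ 16845.
Semiperimeter s = (282.31+123.1+334.52)/2 = 369.97.
Inradius = area/s = 16845/369.97 ≈ 45.532.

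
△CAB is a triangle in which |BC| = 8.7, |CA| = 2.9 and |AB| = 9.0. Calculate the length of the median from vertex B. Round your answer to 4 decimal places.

Median from B: ½√(2·|AB|² + 2·|BC|² − |CA|²) ≈ 8.7317.

8.7317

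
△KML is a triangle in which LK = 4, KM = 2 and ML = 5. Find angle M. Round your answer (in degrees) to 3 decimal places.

∠M ≈ 49.458°

By the law of cosines, cos M = (KM² + ML² − LK²) / (2·KM·ML) ≈ 0.65000, so ∠M ≈ 49.46°.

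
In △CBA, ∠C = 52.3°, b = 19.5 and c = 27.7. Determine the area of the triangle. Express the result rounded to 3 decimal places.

area ≈ 269.465

Law of sines: sin B = b·sin C/c ≈ 0.55700.
Since c ≥ b, only the acute value applies: ∠B ≈ 33.85°.
Then ∠A = 180° − ∠C − ∠B ≈ 93.85°.
Law of sines gives a = c·sin A/sin C ≈ 34.93.
Area = ½·c·b·sin A ≈ 269.47.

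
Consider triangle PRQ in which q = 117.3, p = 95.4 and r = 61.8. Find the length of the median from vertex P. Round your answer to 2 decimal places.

m_P ≈ 80.71

Median from P: ½√(2·r² + 2·q² − p²) ≈ 80.709.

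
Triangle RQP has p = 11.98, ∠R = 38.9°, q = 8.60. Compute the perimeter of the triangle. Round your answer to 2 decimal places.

By the law of cosines, r² = q² + p² − 2·q·p·cos R = 57.119, so r ≈ 7.5577.
Semiperimeter s = (7.5577+8.6+11.98)/2 = 14.069.
Perimeter = 7.5577 + 8.6 + 11.98 = 28.138.

28.14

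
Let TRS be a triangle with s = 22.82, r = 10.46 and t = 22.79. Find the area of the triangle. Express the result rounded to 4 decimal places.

116.0908

Semiperimeter p = (22.79 + 10.46 + 22.82)/2 = 28.035.
Heron's formula: area = √(28.035·5.245·17.575·5.215) ≈ 116.09.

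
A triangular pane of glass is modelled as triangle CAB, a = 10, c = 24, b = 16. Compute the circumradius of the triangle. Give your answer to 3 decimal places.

16.525

By the law of cosines, cos C = (a² + b² − c²) / (2·a·b) ≈ -0.68750, so ∠C ≈ 133.43°.
Circumradius = c/(2 sin C) ≈ 16.525.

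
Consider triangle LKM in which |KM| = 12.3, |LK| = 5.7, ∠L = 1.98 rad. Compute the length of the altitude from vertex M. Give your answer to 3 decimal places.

8.133

Law of sines: sin M = |LK|·sin L/|KM| ≈ 0.42515.
Since |KM| ≥ |LK|, only the acute value applies: ∠M ≈ 0.439 rad.
Then ∠K = π − ∠L − ∠M ≈ 0.722 rad.
Law of sines gives |ML| = |KM|·sin K/sin L ≈ 8.8651.
Area = ½·|KM|·|LK|·sin K ≈ 23.18.
The altitude from M has length 2·area/|LK| ≈ 8.1332.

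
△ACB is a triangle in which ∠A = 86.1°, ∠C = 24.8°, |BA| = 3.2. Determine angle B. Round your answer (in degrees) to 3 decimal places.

∠B ≈ 69.100°

The third angle is ∠B = 180° − ∠A − ∠C = 69.10°.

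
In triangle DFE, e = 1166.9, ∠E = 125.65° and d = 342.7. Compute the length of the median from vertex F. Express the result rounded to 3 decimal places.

Law of sines: sin D = d·sin E/e ≈ 0.23865.
Since e ≥ d, only the acute value applies: ∠D ≈ 13.81°.
Then ∠F = 180° − ∠E − ∠D ≈ 40.54°.
Law of sines gives f = e·sin F/sin E ≈ 933.45.
Median from F: ½√(2·e² + 2·d² − f²) ≈ 722.3.

m_F ≈ 722.301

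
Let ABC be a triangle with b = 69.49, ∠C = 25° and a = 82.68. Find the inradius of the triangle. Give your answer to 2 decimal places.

By the law of cosines, c² = a² + b² − 2·a·b·cos C = 1250.6, so c ≈ 35.364.
Area = ½·a·b·sin C ≈ 1214.1.
Semiperimeter s = (82.68+69.49+35.364)/2 = 93.767.
Inradius = area/s = 1214.1/93.767 ≈ 12.948.

12.95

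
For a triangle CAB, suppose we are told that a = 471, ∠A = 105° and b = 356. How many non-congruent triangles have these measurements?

b·sin A = 356·sin(105°) ≈ 343.9.
Since ∠A is not acute, a triangle exists only if a > b; here a > b, so there is exactly one triangle.

1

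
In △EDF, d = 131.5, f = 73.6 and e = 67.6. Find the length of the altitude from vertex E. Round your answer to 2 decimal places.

49.97

Semiperimeter s = (67.6 + 131.5 + 73.6)/2 = 136.35.
Heron's formula: area = √(136.35·68.75·4.85·62.75) ≈ 1689.
The altitude from E has length 2·area/e ≈ 49.972.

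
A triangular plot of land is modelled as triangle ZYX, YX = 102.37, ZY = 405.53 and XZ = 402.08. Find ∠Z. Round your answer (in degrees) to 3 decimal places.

By the law of cosines, cos Z = (XZ² + ZY² − YX²) / (2·XZ·ZY) ≈ 0.96790, so ∠Z ≈ 14.56°.

14.556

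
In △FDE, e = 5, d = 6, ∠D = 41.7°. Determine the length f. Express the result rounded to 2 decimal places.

Law of sines: sin E = e·sin D/d ≈ 0.55436.
Since d ≥ e, only the acute value applies: ∠E ≈ 33.67°.
Then ∠F = 180° − ∠D − ∠E ≈ 104.63°.
Law of sines gives f = d·sin F/sin D ≈ 8.7269.

8.73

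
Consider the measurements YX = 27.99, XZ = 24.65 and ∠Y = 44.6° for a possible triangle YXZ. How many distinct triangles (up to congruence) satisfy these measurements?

2

YX·sin Y = 27.99·sin(44.6°) ≈ 19.65.
Since YX sin Y < XZ < YX (19.65 < 24.65 < 27.99), two triangles exist.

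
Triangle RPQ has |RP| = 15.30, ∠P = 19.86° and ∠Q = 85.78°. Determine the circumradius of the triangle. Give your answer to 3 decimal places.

7.671

The third angle is ∠R = 180° − ∠P − ∠Q = 74.36°.
Law of sines: |PQ| = |RP|·sin R/sin Q ≈ 14.774.
Law of sines: |QR| = |RP|·sin P/sin Q ≈ 5.2119.
Circumradius = |RP|/(2 sin Q) ≈ 7.6708.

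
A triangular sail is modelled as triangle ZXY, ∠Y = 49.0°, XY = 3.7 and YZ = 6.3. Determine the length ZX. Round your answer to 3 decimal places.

By the law of cosines, ZX² = XY² + YZ² − 2·XY·YZ·cos Y = 22.795, so ZX ≈ 4.7744.

4.774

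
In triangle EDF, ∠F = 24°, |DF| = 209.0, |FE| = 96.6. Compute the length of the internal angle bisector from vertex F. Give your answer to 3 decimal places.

t_F ≈ 129.242

By the law of cosines, |ED|² = |DF|² + |FE|² − 2·|DF|·|FE|·cos F = 16125, so |ED| ≈ 126.98.
The bisector from F has length 2·|DF|·|FE|·cos(∠F/2)/(|DF|+|FE|) ≈ 129.24.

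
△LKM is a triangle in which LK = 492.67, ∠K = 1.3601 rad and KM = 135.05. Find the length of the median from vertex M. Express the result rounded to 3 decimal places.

254.959

By the law of cosines, ML² = LK² + KM² − 2·LK·KM·cos K = 2.3313e+05, so ML ≈ 482.84.
Median from M: ½√(2·KM² + 2·ML² − LK²) ≈ 254.96.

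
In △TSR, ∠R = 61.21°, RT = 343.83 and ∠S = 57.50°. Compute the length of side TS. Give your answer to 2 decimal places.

357.28

The third angle is ∠T = 180° − ∠S − ∠R = 61.29°.
Law of sines: TS = RT·sin R/sin S ≈ 357.28.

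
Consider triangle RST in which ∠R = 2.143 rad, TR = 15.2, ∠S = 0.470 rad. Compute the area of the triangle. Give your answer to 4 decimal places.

area ≈ 108.1481

The third angle is ∠T = π − ∠R − ∠S = 0.529 rad.
Law of sines: ST = TR·sin R/sin S ≈ 28.216.
Law of sines: RS = TR·sin T/sin S ≈ 16.926.
Area = ½·TR·ST·sin T ≈ 108.15.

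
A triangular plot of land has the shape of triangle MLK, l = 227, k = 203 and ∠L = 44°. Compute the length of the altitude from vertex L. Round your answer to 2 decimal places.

Law of sines: sin K = k·sin L/l ≈ 0.62121.
Since l ≥ k, only the acute value applies: ∠K ≈ 38.40°.
Then ∠M = 180° − ∠L − ∠K ≈ 97.60°.
Law of sines gives m = l·sin M/sin L ≈ 323.91.
Area = ½·l·k·sin M ≈ 22838.
The altitude from L has length 2·area/l ≈ 201.22.

h_L ≈ 201.22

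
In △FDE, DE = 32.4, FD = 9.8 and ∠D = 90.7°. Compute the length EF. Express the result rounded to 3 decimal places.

33.964

By the law of cosines, EF² = FD² + DE² − 2·FD·DE·cos D = 1153.6, so EF ≈ 33.964.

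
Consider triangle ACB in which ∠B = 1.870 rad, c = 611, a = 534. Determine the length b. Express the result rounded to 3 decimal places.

922.400

By the law of cosines, b² = a² + c² − 2·a·c·cos B = 8.5082e+05, so b ≈ 922.4.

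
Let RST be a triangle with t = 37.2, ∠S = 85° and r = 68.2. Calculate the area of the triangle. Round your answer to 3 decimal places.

Area = ½·t·r·sin S ≈ 1263.7.

1263.693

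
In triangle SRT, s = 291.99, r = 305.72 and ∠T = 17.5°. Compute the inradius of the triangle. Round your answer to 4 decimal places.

38.9233

By the law of cosines, t² = s² + r² − 2·s·r·cos T = 8451.6, so t ≈ 91.933.
Area = ½·s·r·sin T ≈ 13422.
Semiperimeter p = (291.99+305.72+91.933)/2 = 344.82.
Inradius = area/p = 13422/344.82 ≈ 38.923.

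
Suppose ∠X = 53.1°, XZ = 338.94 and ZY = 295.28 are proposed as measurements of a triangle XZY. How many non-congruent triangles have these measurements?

2

XZ·sin X = 338.94·sin(53.1°) ≈ 271.
Since XZ sin X < ZY < XZ (271 < 295.28 < 338.94), two triangles exist.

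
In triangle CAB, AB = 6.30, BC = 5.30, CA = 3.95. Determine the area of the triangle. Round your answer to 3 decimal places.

Semiperimeter s = (6.3 + 5.3 + 3.95)/2 = 7.775.
Heron's formula: area = √(7.775·1.475·2.475·3.825) ≈ 10.42.

area ≈ 10.420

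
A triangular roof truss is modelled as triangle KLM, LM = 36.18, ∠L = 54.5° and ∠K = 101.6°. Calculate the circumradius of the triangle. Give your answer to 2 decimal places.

R ≈ 18.47

The third angle is ∠M = 180° − ∠K − ∠L = 23.90°.
Law of sines: MK = LM·sin L/sin K ≈ 30.069.
Law of sines: KL = LM·sin M/sin K ≈ 14.964.
Circumradius = LM/(2 sin K) ≈ 18.467.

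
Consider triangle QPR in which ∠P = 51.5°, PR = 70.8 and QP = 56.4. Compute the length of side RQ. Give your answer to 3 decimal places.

By the law of cosines, RQ² = QP² + PR² − 2·QP·PR·cos P = 3222, so RQ ≈ 56.763.

56.763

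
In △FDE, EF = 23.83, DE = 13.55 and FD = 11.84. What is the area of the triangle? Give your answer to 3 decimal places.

area ≈ 52.069

Semiperimeter s = (13.55 + 23.83 + 11.84)/2 = 24.61.
Heron's formula: area = √(24.61·11.06·0.78·12.77) ≈ 52.069.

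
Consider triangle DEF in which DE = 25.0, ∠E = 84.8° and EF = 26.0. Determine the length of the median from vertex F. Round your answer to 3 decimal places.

m_F ≈ 27.809

By the law of cosines, FD² = DE² + EF² − 2·DE·EF·cos E = 1183.2, so FD ≈ 34.397.
Median from F: ½√(2·EF² + 2·FD² − DE²) ≈ 27.809.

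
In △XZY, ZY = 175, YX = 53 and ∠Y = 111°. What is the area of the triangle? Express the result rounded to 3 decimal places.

4329.479

Area = ½·ZY·YX·sin Y ≈ 4329.5.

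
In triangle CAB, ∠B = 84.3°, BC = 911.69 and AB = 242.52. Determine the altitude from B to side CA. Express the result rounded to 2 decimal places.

h_B ≈ 239.19

By the law of cosines, CA² = AB² + BC² − 2·AB·BC·cos B = 8.4607e+05, so CA ≈ 919.82.
Area = ½·AB·BC·sin B ≈ 1.1e+05.
The altitude from B has length 2·area/CA ≈ 239.19.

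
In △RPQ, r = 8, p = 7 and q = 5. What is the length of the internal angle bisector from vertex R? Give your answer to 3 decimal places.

4.410

By the law of cosines, cos R = (p² + q² − r²) / (2·p·q) ≈ 0.14286, so ∠R ≈ 1.4274 rad.
The bisector from R has length 2·p·q·cos(∠R/2)/(p+q) ≈ 4.4096.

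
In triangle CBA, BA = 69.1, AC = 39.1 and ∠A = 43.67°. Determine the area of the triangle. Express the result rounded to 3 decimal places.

area ≈ 932.805

Area = ½·BA·AC·sin A ≈ 932.8.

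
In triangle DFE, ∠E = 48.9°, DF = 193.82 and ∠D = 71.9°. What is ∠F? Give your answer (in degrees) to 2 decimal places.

The third angle is ∠F = 180° − ∠E − ∠D = 59.20°.

59.20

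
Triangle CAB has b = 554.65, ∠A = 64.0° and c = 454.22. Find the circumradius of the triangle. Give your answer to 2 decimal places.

R ≈ 301.16

By the law of cosines, a² = b² + c² − 2·b·c·cos A = 2.9307e+05, so a ≈ 541.36.
Area = ½·b·c·sin A ≈ 1.1322e+05.
Circumradius = a/(2 sin A) ≈ 301.16.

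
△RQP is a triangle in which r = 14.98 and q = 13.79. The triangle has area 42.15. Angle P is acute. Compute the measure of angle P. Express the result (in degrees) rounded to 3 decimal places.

From area = ½·r·q·sin P, we get sin P = 2·area/(r·q) ≈ 0.40809.
Taking the acute solution, ∠P ≈ 24.08°.

∠P ≈ 24.085°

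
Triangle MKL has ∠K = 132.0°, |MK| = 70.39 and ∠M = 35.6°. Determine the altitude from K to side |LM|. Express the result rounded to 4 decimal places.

The third angle is ∠L = 180° − ∠M − ∠K = 12.40°.
Law of sines: |KL| = |MK|·sin M/sin L ≈ 190.82.
Law of sines: |LM| = |MK|·sin K/sin L ≈ 243.6.
Area = ½·|MK|·|KL|·sin K ≈ 4990.9.
The altitude from K has length 2·area/|LM| ≈ 40.976.

40.9756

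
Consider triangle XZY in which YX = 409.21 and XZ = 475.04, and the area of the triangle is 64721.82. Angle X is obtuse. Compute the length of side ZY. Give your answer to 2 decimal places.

826.54

From area = ½·YX·XZ·sin X, we get sin X = 2·area/(YX·XZ) ≈ 0.66589.
Taking the obtuse solution, ∠X ≈ 138.25°.
Law of cosines then gives ZY ≈ 826.54.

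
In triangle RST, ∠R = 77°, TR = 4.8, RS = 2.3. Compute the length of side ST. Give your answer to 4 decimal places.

4.8335

By the law of cosines, ST² = TR² + RS² − 2·TR·RS·cos R = 23.363, so ST ≈ 4.8335.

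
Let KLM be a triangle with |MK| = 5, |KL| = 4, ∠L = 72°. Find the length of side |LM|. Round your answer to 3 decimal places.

4.481

Law of sines: sin M = |KL|·sin L/|MK| ≈ 0.76085.
Since |MK| ≥ |KL|, only the acute value applies: ∠M ≈ 49.54°.
Then ∠K = 180° − ∠L − ∠M ≈ 58.46°.
Law of sines gives |LM| = |MK|·sin K/sin L ≈ 4.4807.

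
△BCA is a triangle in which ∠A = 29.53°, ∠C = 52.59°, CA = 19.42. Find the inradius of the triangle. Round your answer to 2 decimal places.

The third angle is ∠B = 180° − ∠C − ∠A = 97.88°.
Law of sines: AB = CA·sin C/sin B ≈ 15.573.
Law of sines: BC = CA·sin A/sin B ≈ 9.663.
Area = ½·CA·AB·sin A ≈ 74.528.
Semiperimeter s = (19.42+15.573+9.663)/2 = 22.328.
Inradius = area/s = 74.528/22.328 ≈ 3.3379.

r ≈ 3.34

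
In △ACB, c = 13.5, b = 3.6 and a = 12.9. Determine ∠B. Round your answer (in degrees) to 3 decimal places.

15.458

By the law of cosines, cos B = (a² + c² − b²) / (2·a·c) ≈ 0.96382, so ∠B ≈ 15.46°.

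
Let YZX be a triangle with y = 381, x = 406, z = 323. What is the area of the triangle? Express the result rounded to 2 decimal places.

area ≈ 57777.43

Semiperimeter s = (381 + 323 + 406)/2 = 555.
Heron's formula: area = √(555·174·232·149) ≈ 57777.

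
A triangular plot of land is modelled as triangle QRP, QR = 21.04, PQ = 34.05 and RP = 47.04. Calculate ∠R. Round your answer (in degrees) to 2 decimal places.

By the law of cosines, cos R = (QR² + RP² − PQ²) / (2·QR·RP) ≈ 0.75579, so ∠R ≈ 40.91°.

∠R ≈ 40.91°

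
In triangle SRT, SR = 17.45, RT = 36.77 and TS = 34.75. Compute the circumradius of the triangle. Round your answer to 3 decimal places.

18.547

By the law of cosines, cos S = (TS² + SR² − RT²) / (2·TS·SR) ≈ 0.13196, so ∠S ≈ 1.438 rad.
Circumradius = RT/(2 sin S) ≈ 18.547.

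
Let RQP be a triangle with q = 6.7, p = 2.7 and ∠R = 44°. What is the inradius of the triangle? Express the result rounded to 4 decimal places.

0.8658

By the law of cosines, r² = q² + p² − 2·q·p·cos R = 26.154, so r ≈ 5.1141.
Area = ½·q·p·sin R ≈ 6.2832.
Semiperimeter s = (5.1141+6.7+2.7)/2 = 7.2571.
Inradius = area/s = 6.2832/7.2571 ≈ 0.8658.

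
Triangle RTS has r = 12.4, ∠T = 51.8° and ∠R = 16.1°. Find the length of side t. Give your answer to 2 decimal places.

The third angle is ∠S = 180° − ∠R − ∠T = 112.10°.
Law of sines: t = r·sin T/sin R ≈ 35.139.

35.14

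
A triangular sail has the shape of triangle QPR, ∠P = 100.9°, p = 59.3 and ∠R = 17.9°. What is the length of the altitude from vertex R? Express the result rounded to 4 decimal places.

The third angle is ∠Q = 180° − ∠P − ∠R = 61.20°.
Law of sines: q = p·sin Q/sin P ≈ 52.92.
Law of sines: r = p·sin R/sin P ≈ 18.561.
Area = ½·p·q·sin R ≈ 482.26.
The altitude from R has length 2·area/r ≈ 51.965.

h_R ≈ 51.9650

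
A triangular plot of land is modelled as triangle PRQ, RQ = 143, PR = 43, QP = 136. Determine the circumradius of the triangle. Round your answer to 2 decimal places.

By the law of cosines, cos P = (QP² + PR² − RQ²) / (2·QP·PR) ≈ -0.00889, so ∠P ≈ 90.51°.
Circumradius = RQ/(2 sin P) ≈ 71.503.

71.50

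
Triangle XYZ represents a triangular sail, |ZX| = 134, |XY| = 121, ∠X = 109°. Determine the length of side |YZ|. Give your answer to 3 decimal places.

207.737

By the law of cosines, |YZ|² = |ZX|² + |XY|² − 2·|ZX|·|XY|·cos X = 43155, so |YZ| ≈ 207.74.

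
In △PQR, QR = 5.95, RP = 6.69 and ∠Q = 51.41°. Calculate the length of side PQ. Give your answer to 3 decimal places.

Law of sines: sin P = QR·sin Q/RP ≈ 0.69517.
Since RP ≥ QR, only the acute value applies: ∠P ≈ 44.04°.
Then ∠R = 180° − ∠Q − ∠P ≈ 84.55°.
Law of sines gives PQ = RP·sin R/sin Q ≈ 8.5203.

8.520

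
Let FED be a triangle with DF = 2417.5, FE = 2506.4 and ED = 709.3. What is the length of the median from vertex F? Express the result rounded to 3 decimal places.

Median from F: ½√(2·DF² + 2·FE² − ED²) ≈ 2436.7.

m_F ≈ 2436.677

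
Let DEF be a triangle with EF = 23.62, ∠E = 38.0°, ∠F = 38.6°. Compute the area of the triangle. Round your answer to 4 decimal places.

The third angle is ∠D = 180° − ∠E − ∠F = 103.40°.
Law of sines: FD = EF·sin E/sin D ≈ 14.949.
Law of sines: DE = EF·sin F/sin D ≈ 15.148.
Area = ½·EF·FD·sin F ≈ 110.14.

area ≈ 110.1437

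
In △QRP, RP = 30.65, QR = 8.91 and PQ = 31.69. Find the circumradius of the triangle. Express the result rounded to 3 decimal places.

By the law of cosines, cos Q = (PQ² + QR² − RP²) / (2·PQ·QR) ≈ 0.25539, so ∠Q ≈ 75.20°.
Circumradius = RP/(2 sin Q) ≈ 15.851.

15.851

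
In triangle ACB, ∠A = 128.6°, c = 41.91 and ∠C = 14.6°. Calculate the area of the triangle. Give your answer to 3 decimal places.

The third angle is ∠B = 180° − ∠A − ∠C = 36.80°.
Law of sines: a = c·sin A/sin C ≈ 129.94.
Law of sines: b = c·sin B/sin C ≈ 99.596.
Area = ½·c·a·sin B ≈ 1631.1.

area ≈ 1631.059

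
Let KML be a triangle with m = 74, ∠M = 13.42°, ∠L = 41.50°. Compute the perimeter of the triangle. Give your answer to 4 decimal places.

perimeter ≈ 546.2005

The third angle is ∠K = 180° − ∠M − ∠L = 125.08°.
Law of sines: k = m·sin K/sin M ≈ 260.93.
Law of sines: l = m·sin L/sin M ≈ 211.27.
Semiperimeter s = (260.93+74+211.27)/2 = 273.1.
Perimeter = 260.93 + 74 + 211.27 = 546.2.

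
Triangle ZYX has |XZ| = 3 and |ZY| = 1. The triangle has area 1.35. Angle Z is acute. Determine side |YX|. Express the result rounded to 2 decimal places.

From area = ½·|XZ|·|ZY|·sin Z, we get sin Z = 2·area/(|XZ|·|ZY|) ≈ 0.90000.
Taking the acute solution, ∠Z ≈ 64.16°.
Law of cosines then gives |YX| ≈ 2.7175.

2.72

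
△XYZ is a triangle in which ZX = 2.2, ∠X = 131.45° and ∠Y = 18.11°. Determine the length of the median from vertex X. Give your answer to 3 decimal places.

m_X ≈ 1.347

The third angle is ∠Z = 180° − ∠X − ∠Y = 30.44°.
Law of sines: YZ = ZX·sin X/sin Y ≈ 5.3049.
Law of sines: XY = ZX·sin Z/sin Y ≈ 3.5857.
Median from X: ½√(2·ZX² + 2·XY² − YZ²) ≈ 1.3466.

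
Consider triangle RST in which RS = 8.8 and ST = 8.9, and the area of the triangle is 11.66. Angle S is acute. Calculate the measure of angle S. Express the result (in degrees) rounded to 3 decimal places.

17.323

From area = ½·RS·ST·sin S, we get sin S = 2·area/(RS·ST) ≈ 0.29775.
Taking the acute solution, ∠S ≈ 17.32°.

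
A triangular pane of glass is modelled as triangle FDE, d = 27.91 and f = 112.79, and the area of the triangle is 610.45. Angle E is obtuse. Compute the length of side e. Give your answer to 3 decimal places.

From area = ½·f·d·sin E, we get sin E = 2·area/(f·d) ≈ 0.38784.
Taking the obtuse solution, ∠E ≈ 2.7433 rad.
Law of cosines then gives e ≈ 138.94.

138.938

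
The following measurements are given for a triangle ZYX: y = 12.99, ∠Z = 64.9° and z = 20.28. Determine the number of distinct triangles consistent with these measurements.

1

y·sin Z = 12.99·sin(64.9°) ≈ 11.76.
Since z ≥ y, exactly one triangle exists.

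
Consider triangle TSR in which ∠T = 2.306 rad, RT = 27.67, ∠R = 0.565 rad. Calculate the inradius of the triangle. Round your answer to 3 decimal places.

The third angle is ∠S = π − ∠R − ∠T = 0.271 rad.
Law of sines: SR = RT·sin T/sin S ≈ 76.777.
Law of sines: TS = RT·sin R/sin S ≈ 55.424.
Area = ½·RT·SR·sin R ≈ 568.72.
Semiperimeter s = (76.777+27.67+55.424)/2 = 79.935.
Inradius = area/s = 568.72/79.935 ≈ 7.1148.

r ≈ 7.115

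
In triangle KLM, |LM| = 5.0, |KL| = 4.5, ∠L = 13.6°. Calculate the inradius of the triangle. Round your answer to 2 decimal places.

By the law of cosines, |MK|² = |KL|² + |LM|² − 2·|KL|·|LM|·cos L = 1.5118, so |MK| ≈ 1.2295.
Area = ½·|KL|·|LM|·sin L ≈ 2.6453.
Semiperimeter s = (5+1.2295+4.5)/2 = 5.3648.
Inradius = area/s = 2.6453/5.3648 ≈ 0.4931.

0.49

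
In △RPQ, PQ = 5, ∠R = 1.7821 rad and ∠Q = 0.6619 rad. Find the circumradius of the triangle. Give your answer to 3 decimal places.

The third angle is ∠P = π − ∠Q − ∠R = 0.6976 rad.
Law of sines: QR = PQ·sin P/sin R ≈ 3.2849.
Law of sines: RP = PQ·sin Q/sin R ≈ 3.143.
Circumradius = PQ/(2 sin R) ≈ 2.5569.

2.557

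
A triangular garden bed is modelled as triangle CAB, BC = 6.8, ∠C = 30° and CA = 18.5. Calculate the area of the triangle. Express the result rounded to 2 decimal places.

31.45

Area = ½·BC·CA·sin C ≈ 31.45.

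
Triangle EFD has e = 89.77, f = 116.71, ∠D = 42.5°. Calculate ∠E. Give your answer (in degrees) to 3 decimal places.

By the law of cosines, d² = e² + f² − 2·e·f·cos D = 6230.9, so d ≈ 78.936.
Law of cosines again: cos E = (f² + d² − e²)/(2·f·d) ≈ 0.64007, so ∠E ≈ 50.20°.

∠E ≈ 50.203°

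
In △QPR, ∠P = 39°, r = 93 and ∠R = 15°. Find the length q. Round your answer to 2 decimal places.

The third angle is ∠Q = 180° − ∠P − ∠R = 126.00°.
Law of sines: q = r·sin Q/sin R ≈ 290.7.

290.70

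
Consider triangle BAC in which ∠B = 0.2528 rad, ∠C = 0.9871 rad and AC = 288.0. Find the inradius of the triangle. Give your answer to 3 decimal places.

111.944

The third angle is ∠A = π − ∠C − ∠B = 1.9017 rad.
Law of sines: CB = AC·sin A/sin B ≈ 1089.
Law of sines: BA = AC·sin C/sin B ≈ 960.82.
Area = ½·AC·CB·sin C ≈ 1.3085e+05.
Semiperimeter s = (288+1089+960.82)/2 = 1168.9.
Inradius = area/s = 1.3085e+05/1168.9 ≈ 111.94.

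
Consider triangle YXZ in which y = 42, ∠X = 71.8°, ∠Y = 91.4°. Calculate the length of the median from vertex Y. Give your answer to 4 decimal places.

The third angle is ∠Z = 180° − ∠Y − ∠X = 16.80°.
Law of sines: x = y·sin X/sin Y ≈ 39.911.
Law of sines: z = y·sin Z/sin Y ≈ 12.143.
Median from Y: ½√(2·x² + 2·z² − y²) ≈ 20.716.

m_Y ≈ 20.7162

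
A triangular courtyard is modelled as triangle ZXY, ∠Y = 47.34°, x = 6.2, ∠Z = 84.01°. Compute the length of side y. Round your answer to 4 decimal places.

The third angle is ∠X = 180° − ∠Y − ∠Z = 48.65°.
Law of sines: y = x·sin Y/sin X ≈ 6.0736.

6.0736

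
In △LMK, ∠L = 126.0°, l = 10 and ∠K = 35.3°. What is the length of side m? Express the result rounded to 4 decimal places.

The third angle is ∠M = 180° − ∠K − ∠L = 18.70°.
Law of sines: m = l·sin M/sin L ≈ 3.963.

3.9630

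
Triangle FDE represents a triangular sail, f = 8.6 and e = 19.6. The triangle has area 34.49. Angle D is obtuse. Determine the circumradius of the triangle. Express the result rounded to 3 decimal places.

R ≈ 33.809

From area = ½·e·f·sin D, we get sin D = 2·area/(e·f) ≈ 0.40923.
Taking the obtuse solution, ∠D ≈ 155.84°.
Law of cosines then gives d ≈ 27.672.
Circumradius = d/(2 sin D) ≈ 33.809.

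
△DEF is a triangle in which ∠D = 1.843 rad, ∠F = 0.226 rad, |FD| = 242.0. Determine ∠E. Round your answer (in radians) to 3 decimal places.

1.073

The third angle is ∠E = π − ∠F − ∠D = 1.073 rad.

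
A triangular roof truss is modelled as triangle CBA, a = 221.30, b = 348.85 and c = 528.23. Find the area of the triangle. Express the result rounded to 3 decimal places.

Semiperimeter s = (528.23 + 348.85 + 221.3)/2 = 549.19.
Heron's formula: area = √(549.19·20.96·200.34·327.89) ≈ 27498.

area ≈ 27498.238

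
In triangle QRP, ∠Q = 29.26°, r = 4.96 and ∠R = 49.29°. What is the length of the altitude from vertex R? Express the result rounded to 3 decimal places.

3.135

The third angle is ∠P = 180° − ∠Q − ∠R = 101.45°.
Law of sines: q = r·sin Q/sin R ≈ 3.1982.
Law of sines: p = r·sin P/sin R ≈ 6.4131.
Area = ½·r·q·sin P ≈ 7.7737.
The altitude from R has length 2·area/r ≈ 3.1346.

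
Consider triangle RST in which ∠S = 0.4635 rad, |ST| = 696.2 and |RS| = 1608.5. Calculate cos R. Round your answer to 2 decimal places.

By the law of cosines, |TR|² = |RS|² + |ST|² − 2·|RS|·|ST|·cos S = 1.0686e+06, so |TR| ≈ 1033.7.
Law of cosines again: cos R = (|TR|² + |RS|² − |ST|²)/(2·|TR|·|RS|) ≈ 0.95359, so ∠R ≈ 0.3058 rad.

0.95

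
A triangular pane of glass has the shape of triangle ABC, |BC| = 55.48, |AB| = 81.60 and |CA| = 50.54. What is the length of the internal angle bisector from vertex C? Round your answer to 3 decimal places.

33.807

By the law of cosines, cos C = (|BC|² + |CA|² − |AB|²) / (2·|BC|·|CA|) ≈ -0.18300, so ∠C ≈ 1.755 rad.
The bisector from C has length 2·|BC|·|CA|·cos(∠C/2)/(|BC|+|CA|) ≈ 33.807.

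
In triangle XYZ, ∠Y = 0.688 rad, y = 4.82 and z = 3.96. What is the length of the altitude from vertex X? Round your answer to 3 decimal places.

2.515

Law of sines: sin Z = z·sin Y/y ≈ 0.52170.
Since y ≥ z, only the acute value applies: ∠Z ≈ 0.549 rad.
Then ∠X = π − ∠Y − ∠Z ≈ 1.905 rad.
Law of sines gives x = y·sin X/sin Y ≈ 7.1713.
Area = ½·y·z·sin X ≈ 9.0163.
The altitude from X has length 2·area/x ≈ 2.5146.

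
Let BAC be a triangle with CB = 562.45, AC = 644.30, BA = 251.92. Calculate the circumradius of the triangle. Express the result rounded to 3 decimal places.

By the law of cosines, cos B = (CB² + BA² − AC²) / (2·CB·BA) ≈ -0.12460, so ∠B ≈ 97.16°.
Circumradius = AC/(2 sin B) ≈ 324.68.

324.680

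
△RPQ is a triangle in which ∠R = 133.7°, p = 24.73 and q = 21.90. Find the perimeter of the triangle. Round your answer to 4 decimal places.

By the law of cosines, r² = p² + q² − 2·p·q·cos R = 1839.5, so r ≈ 42.89.
Semiperimeter s = (42.89+24.73+21.9)/2 = 44.76.
Perimeter = 42.89 + 24.73 + 21.9 = 89.52.

perimeter ≈ 89.5197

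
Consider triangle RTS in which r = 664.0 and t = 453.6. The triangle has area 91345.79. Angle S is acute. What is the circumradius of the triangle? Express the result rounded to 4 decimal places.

337.6024

From area = ½·r·t·sin S, we get sin S = 2·area/(r·t) ≈ 0.60657.
Taking the acute solution, ∠S ≈ 37.34°.
Law of cosines then gives s ≈ 409.56.
Circumradius = s/(2 sin S) ≈ 337.6.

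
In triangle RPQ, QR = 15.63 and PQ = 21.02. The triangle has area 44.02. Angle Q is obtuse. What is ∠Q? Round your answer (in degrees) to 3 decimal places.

From area = ½·PQ·QR·sin Q, we get sin Q = 2·area/(PQ·QR) ≈ 0.26797.
Taking the obtuse solution, ∠Q ≈ 164.46°.

164.456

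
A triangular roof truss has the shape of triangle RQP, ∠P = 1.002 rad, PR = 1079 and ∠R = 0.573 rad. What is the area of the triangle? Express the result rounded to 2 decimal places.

The third angle is ∠Q = π − ∠P − ∠R = 1.567 rad.
Law of sines: QP = PR·sin R/sin Q ≈ 584.99.
Law of sines: RQ = PR·sin P/sin Q ≈ 909.12.
Area = ½·PR·QP·sin P ≈ 2.6591e+05.

area ≈ 265910.87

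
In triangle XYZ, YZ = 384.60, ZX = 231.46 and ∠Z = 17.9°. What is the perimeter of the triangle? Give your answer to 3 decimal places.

By the law of cosines, XY² = YZ² + ZX² − 2·YZ·ZX·cos Z = 32070, so XY ≈ 179.08.
Semiperimeter s = (384.6+231.46+179.08)/2 = 397.57.
Perimeter = 384.6 + 231.46 + 179.08 = 795.14.

795.141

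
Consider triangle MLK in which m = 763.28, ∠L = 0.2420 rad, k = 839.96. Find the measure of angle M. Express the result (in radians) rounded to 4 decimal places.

By the law of cosines, l² = k² + m² − 2·k·m·cos L = 43244, so l ≈ 207.95.
Law of cosines again: cos M = (l² + k² − m²)/(2·l·k) ≈ 0.47570, so ∠M ≈ 1.0750 rad.

∠M ≈ 1.0750 rad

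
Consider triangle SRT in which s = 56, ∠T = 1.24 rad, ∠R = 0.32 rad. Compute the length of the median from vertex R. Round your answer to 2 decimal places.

The third angle is ∠S = π − ∠R − ∠T = 1.582 rad.
Law of sines: r = s·sin R/sin S ≈ 17.617.
Law of sines: t = s·sin T/sin S ≈ 52.967.
Median from R: ½√(2·t² + 2·s² − r²) ≈ 53.788.

m_R ≈ 53.79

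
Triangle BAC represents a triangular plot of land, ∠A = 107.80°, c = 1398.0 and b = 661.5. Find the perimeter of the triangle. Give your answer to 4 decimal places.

perimeter ≈ 3779.2053

By the law of cosines, a² = c² + b² − 2·c·b·cos A = 2.9574e+06, so a ≈ 1719.7.
Semiperimeter s = (661.5+1719.7+1398)/2 = 1889.6.
Perimeter = 661.5 + 1719.7 + 1398 = 3779.2.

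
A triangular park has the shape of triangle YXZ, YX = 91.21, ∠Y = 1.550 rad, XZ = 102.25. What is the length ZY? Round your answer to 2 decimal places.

48.15

Law of sines: sin Z = YX·sin Y/XZ ≈ 0.89184.
Since XZ ≥ YX, only the acute value applies: ∠Z ≈ 1.101 rad.
Then ∠X = π − ∠Y − ∠Z ≈ 0.490 rad.
Law of sines gives ZY = XZ·sin X/sin Y ≈ 48.15.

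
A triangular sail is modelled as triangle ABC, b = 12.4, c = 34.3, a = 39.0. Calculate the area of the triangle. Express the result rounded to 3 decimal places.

area ≈ 207.244

Semiperimeter s = (39 + 12.4 + 34.3)/2 = 42.85.
Heron's formula: area = √(42.85·3.85·30.45·8.55) ≈ 207.24.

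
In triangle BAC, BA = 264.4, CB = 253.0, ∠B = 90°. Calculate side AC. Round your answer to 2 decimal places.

365.95

By the law of cosines, AC² = CB² + BA² − 2·CB·BA·cos B = 1.3392e+05, so AC ≈ 365.95.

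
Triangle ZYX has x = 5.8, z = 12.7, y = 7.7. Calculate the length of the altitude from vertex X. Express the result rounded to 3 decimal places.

Semiperimeter s = (12.7 + 7.7 + 5.8)/2 = 13.1.
Heron's formula: area = √(13.1·0.4·5.4·7.3) ≈ 14.372.
The altitude from X has length 2·area/x ≈ 4.9559.

h_X ≈ 4.956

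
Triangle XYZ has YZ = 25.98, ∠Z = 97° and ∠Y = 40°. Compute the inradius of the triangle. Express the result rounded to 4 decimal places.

The third angle is ∠X = 180° − ∠Y − ∠Z = 43.00°.
Law of sines: ZX = YZ·sin Y/sin X ≈ 24.486.
Law of sines: XY = YZ·sin Z/sin X ≈ 37.81.
Area = ½·YZ·ZX·sin Z ≈ 315.71.
Semiperimeter s = (25.98+24.486+37.81)/2 = 44.138.
Inradius = area/s = 315.71/44.138 ≈ 7.1527.

7.1527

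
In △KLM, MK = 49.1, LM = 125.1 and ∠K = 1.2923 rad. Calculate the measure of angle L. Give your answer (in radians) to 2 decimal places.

0.39

Law of sines: sin L = MK·sin K/LM ≈ 0.37736.
Since LM ≥ MK, only the acute value applies: ∠L ≈ 0.3869 rad.
Then ∠M = π − ∠K − ∠L ≈ 1.4623 rad.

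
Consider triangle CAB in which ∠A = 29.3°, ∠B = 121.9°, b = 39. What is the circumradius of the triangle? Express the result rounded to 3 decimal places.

The third angle is ∠C = 180° − ∠A − ∠B = 28.80°.
Law of sines: c = b·sin C/sin B ≈ 22.131.
Law of sines: a = b·sin A/sin B ≈ 22.481.
Circumradius = b/(2 sin B) ≈ 22.969.

22.969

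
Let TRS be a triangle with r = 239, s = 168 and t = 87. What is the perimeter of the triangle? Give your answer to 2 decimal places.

perimeter ≈ 494.00

Perimeter = 87 + 239 + 168 = 494.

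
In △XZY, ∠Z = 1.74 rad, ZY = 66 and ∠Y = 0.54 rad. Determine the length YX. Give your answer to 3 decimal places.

85.728

The third angle is ∠X = π − ∠Z − ∠Y = 0.862 rad.
Law of sines: YX = ZY·sin Z/sin X ≈ 85.728.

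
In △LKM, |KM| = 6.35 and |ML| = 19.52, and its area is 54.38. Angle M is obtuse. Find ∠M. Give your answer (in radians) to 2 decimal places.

From area = ½·|KM|·|ML|·sin M, we get sin M = 2·area/(|KM|·|ML|) ≈ 0.87744.
Taking the obtuse solution, ∠M ≈ 2.071 rad.

∠M ≈ 2.07 rad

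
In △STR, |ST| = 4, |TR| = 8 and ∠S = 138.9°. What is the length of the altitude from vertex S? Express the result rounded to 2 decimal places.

h_S ≈ 1.49

Law of sines: sin R = |ST|·sin S/|TR| ≈ 0.32869.
Since |TR| ≥ |ST|, only the acute value applies: ∠R ≈ 19.19°.
Then ∠T = 180° − ∠S − ∠R ≈ 21.91°.
Law of sines gives |RS| = |TR|·sin T/sin S ≈ 4.5413.
Area = ½·|TR|·|ST|·sin T ≈ 5.9706.
The altitude from S has length 2·area/|TR| ≈ 1.4927.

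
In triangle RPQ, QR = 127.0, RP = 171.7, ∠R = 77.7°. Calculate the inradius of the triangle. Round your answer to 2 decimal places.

By the law of cosines, PQ² = QR² + RP² − 2·QR·RP·cos R = 36319, so PQ ≈ 190.58.
Area = ½·QR·RP·sin R ≈ 10653.
Semiperimeter s = (190.58+127+171.7)/2 = 244.64.
Inradius = area/s = 10653/244.64 ≈ 43.545.

r ≈ 43.54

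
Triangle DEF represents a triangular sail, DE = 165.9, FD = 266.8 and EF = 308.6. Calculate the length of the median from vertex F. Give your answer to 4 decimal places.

m_F ≈ 276.2741

Median from F: ½√(2·EF² + 2·FD² − DE²) ≈ 276.27.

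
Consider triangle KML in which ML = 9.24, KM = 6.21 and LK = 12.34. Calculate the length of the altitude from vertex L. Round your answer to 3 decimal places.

Semiperimeter s = (9.24 + 12.34 + 6.21)/2 = 13.895.
Heron's formula: area = √(13.895·4.655·1.555·7.685) ≈ 27.802.
The altitude from L has length 2·area/KM ≈ 8.9539.

8.954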